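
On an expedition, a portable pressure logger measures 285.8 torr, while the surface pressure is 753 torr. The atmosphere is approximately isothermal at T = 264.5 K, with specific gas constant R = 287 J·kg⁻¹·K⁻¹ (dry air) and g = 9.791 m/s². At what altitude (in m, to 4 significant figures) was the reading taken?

Scale height: H = RT/g = 287 × 264.5 / 9.791 = 7753.2 m.
Invert the barometric formula: z = H ln(P₀/P).
P₀/P = 753/285.8 = 2.6347; ln(2.6347) = 0.96877.
z = 7753.2 × 0.96877 = 7511.1 m.

z ≈ 7511 m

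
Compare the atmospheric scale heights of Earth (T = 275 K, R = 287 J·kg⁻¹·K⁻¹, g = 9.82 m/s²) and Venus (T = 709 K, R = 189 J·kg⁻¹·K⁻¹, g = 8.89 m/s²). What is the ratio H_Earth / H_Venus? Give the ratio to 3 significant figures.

H_Earth/H_Venus ≈ 0.533

H = RT/g for each body.
H_Earth = 287 × 275 / 9.82 = 8037.2 m.
H_Venus = 189 × 709 / 8.89 = 15073 m.
H_Earth/H_Venus = 8037.2/15073 = 0.53322.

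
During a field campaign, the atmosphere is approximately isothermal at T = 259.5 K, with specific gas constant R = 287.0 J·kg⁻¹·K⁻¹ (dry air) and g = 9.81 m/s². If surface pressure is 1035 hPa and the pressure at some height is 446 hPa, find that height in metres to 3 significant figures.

z ≈ 6390 m

Scale height: H = RT/g = 287.0 × 259.5 / 9.81 = 7591.9 m.
Invert the barometric formula: z = H ln(P₀/P).
P₀/P = 1035/446 = 2.3206; ln(2.3206) = 0.84183.
z = 7591.9 × 0.84183 = 6391.1 m.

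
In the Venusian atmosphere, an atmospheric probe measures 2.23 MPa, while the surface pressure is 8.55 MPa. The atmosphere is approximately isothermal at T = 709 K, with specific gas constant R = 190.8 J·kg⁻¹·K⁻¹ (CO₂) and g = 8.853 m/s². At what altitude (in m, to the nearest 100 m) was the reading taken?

z ≈ 20500 m

Scale height: H = RT/g = 190.8 × 709 / 8.853 = 15280 m.
Invert the barometric formula: z = H ln(P₀/P).
P₀/P = 8.55/2.23 = 3.8341; ln(3.8341) = 1.3439.
z = 15280 × 1.3439 = 20535 m.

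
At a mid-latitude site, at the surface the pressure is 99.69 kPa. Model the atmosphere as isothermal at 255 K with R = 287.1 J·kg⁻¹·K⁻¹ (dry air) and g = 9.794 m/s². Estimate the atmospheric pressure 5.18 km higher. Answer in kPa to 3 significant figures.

P ≈ 49.9 kPa

Scale height: H = RT/g = 287.1 × 255 / 9.794 = 7475.0 m.
Barometric formula: P = P₀ exp(−z/H).
z/H = 5180.0/7475.0 = 0.69298; exp(−0.69298) = 0.50008.
P = 99.69 × 0.50008 = 49.853 kPa.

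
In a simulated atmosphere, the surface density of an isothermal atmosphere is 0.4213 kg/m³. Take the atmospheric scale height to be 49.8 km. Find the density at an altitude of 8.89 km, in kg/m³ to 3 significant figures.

In an isothermal atmosphere, density decays like pressure: ρ = ρ₀ exp(−z/H).
z/H = 8890.0/49800 = 0.17851; exp(−0.17851) = 0.83652.
ρ = 0.4213 × 0.83652 = 0.35243 kg/m³.

ρ ≈ 0.352 kg/m³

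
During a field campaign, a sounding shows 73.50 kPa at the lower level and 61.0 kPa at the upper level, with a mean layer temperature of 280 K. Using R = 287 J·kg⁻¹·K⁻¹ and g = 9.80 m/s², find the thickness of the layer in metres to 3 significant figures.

Δz ≈ 1530 m

Hypsometric equation: Δz = (R T̄/g) ln(P₁/P₂).
R T̄/g = 287 × 280 / 9.80 = 8200.0 m.
ln(73.50/61.0) = ln(1.2049) = 0.18640.
Δz = 8200.0 × 0.18640 = 1528.5 m.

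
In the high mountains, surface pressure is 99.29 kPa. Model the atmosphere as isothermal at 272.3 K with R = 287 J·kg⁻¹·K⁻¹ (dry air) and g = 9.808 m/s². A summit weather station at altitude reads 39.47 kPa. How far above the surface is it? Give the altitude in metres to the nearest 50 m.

z ≈ 7350 m

Scale height: H = RT/g = 287 × 272.3 / 9.808 = 7968.0 m.
Invert the barometric formula: z = H ln(P₀/P).
P₀/P = 99.29/39.47 = 2.5156; ln(2.5156) = 0.92251.
z = 7968.0 × 0.92251 = 7350.6 m.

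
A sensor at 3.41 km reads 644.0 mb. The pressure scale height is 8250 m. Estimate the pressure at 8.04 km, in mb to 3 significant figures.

P ≈ 367 mb

Between two levels, P₂ = P₁ exp(−Δz/H) with Δz = z₂ − z₁.
Δz = 8040.0 − 3410.0 = 4630.0 m; Δz/H = 4630.0/8250.0 = 0.56121.
P₂ = 644.0 × exp(−0.56121) = 644.0 × 0.57052 = 367.41 mb.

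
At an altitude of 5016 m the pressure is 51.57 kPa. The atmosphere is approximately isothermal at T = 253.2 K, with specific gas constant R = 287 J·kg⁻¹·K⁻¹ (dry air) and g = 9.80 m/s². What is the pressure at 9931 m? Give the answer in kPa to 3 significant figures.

Scale height: H = RT/g = 287 × 253.2 / 9.80 = 7415.1 m.
Between two levels, P₂ = P₁ exp(−Δz/H) with Δz = z₂ − z₁.
Δz = 9931.0 − 5016.0 = 4915.0 m; Δz/H = 4915.0/7415.1 = 0.66284.
P₂ = 51.57 × exp(−0.66284) = 51.57 × 0.51539 = 26.579 kPa.

P ≈ 26.6 kPa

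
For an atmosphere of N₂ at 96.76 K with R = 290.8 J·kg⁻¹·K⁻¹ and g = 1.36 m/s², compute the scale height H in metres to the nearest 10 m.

The scale height of an isothermal atmosphere is H = RT/g.
H = 290.8 × 96.76 / 1.36 = 28138/1.36 = 20690 m.

H ≈ 20690 m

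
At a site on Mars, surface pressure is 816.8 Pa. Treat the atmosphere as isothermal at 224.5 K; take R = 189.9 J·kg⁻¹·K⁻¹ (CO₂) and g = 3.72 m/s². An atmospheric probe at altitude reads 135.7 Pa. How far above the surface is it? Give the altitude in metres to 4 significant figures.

Scale height: H = RT/g = 189.9 × 224.5 / 3.72 = 11460 m.
Invert the barometric formula: z = H ln(P₀/P).
P₀/P = 816.8/135.7 = 6.0192; ln(6.0192) = 1.7950.
z = 11460 × 1.7950 = 20571 m.

z ≈ 20570 m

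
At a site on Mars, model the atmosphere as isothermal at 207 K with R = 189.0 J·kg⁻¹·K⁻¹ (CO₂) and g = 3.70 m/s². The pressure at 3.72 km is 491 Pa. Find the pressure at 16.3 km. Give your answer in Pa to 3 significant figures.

P ≈ 149 Pa

Scale height: H = RT/g = 189.0 × 207 / 3.70 = 10574 m.
Between two levels, P₂ = P₁ exp(−Δz/H) with Δz = z₂ − z₁.
Δz = 16300 − 3720.0 = 12580 m; Δz/H = 12580/10574 = 1.1897.
P₂ = 491 × exp(−1.1897) = 491 × 0.30431 = 149.42 Pa.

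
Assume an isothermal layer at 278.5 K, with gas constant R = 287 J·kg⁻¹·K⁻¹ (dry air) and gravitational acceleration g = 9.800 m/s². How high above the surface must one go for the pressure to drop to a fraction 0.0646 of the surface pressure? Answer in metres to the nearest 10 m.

Scale height: H = RT/g = 287 × 278.5 / 9.800 = 8156.1 m.
Set P/P₀ = exp(−z/H) = 0.0646, so z = −H ln(0.0646).
−ln(0.0646) = 2.7395; z = 8156.1 × 2.7395 = 22344 m.

z ≈ 22340 m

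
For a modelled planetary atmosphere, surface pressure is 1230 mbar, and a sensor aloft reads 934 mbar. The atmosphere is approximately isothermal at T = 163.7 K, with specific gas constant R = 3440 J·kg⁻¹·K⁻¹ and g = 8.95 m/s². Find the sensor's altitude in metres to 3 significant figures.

Scale height: H = RT/g = 3440 × 163.7 / 8.95 = 62919 m.
Invert the barometric formula: z = H ln(P₀/P).
P₀/P = 1230/934 = 1.3169; ln(1.3169) = 0.27528.
z = 62919 × 0.27528 = 17320 m.

z ≈ 17300 m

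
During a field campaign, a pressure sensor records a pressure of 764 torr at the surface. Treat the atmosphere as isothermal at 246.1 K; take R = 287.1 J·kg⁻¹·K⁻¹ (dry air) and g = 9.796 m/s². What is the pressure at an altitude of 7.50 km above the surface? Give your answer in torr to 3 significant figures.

P ≈ 270 torr

Scale height: H = RT/g = 287.1 × 246.1 / 9.796 = 7212.7 m.
Barometric formula: P = P₀ exp(−z/H).
z/H = 7500.0/7212.7 = 1.0398; exp(−1.0398) = 0.35353.
P = 764 × 0.35353 = 270.10 torr.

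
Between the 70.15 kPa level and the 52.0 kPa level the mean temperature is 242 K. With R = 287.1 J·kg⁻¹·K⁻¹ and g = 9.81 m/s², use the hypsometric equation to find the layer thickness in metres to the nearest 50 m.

Δz ≈ 2100 m

Hypsometric equation: Δz = (R T̄/g) ln(P₁/P₂).
R T̄/g = 287.1 × 242 / 9.81 = 7082.4 m.
ln(70.15/52.0) = ln(1.3490) = 0.29936.
Δz = 7082.4 × 0.29936 = 2120.2 m.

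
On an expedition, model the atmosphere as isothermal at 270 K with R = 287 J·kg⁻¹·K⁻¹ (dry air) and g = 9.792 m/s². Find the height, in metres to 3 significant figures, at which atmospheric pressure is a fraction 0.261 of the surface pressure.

Scale height: H = RT/g = 287 × 270 / 9.792 = 7913.6 m.
Set P/P₀ = exp(−z/H) = 0.261, so z = −H ln(0.261).
−ln(0.261) = 1.3432; z = 7913.6 × 1.3432 = 10630 m.

z ≈ 10600 m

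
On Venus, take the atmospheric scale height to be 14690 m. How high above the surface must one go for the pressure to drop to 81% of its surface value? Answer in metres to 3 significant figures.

z ≈ 3100 m

Set P/P₀ = exp(−z/H) = 0.81, so z = −H ln(0.81).
−ln(0.81) = 0.21072; z = 14690 × 0.21072 = 3095.5 m.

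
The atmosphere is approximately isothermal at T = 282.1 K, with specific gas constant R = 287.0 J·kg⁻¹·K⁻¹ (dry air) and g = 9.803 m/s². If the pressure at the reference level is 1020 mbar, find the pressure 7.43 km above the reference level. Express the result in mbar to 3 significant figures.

Scale height: H = RT/g = 287.0 × 282.1 / 9.803 = 8259.0 m.
Barometric formula: P = P₀ exp(−z/H).
z/H = 7430.0/8259.0 = 0.89962; exp(−0.89962) = 0.40672.
P = 1020 × 0.40672 = 414.85 mbar.

P ≈ 415 mbar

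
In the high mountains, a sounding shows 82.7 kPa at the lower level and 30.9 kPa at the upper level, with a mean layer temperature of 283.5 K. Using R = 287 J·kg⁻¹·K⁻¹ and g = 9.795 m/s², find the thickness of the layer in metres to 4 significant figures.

Δz ≈ 8178 m

Hypsometric equation: Δz = (R T̄/g) ln(P₁/P₂).
R T̄/g = 287 × 283.5 / 9.795 = 8306.7 m.
ln(82.7/30.9) = ln(2.6764) = 0.98447.
Δz = 8306.7 × 0.98447 = 8177.7 m.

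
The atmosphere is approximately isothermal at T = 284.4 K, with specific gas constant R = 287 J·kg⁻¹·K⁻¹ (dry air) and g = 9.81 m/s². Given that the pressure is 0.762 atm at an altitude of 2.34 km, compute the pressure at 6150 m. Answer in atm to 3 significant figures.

Scale height: H = RT/g = 287 × 284.4 / 9.81 = 8320.4 m.
Between two levels, P₂ = P₁ exp(−Δz/H) with Δz = z₂ − z₁.
Δz = 6150.0 − 2340.0 = 3810.0 m; Δz/H = 3810.0/8320.4 = 0.45791.
P₂ = 0.762 × exp(−0.45791) = 0.762 × 0.63260 = 0.48204 atm.

P ≈ 0.482 atm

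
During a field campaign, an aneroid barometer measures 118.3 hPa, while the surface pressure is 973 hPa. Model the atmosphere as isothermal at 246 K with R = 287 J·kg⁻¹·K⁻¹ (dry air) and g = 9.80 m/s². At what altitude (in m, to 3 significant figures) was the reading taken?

z ≈ 15200 m

Scale height: H = RT/g = 287 × 246 / 9.80 = 7204.3 m.
Invert the barometric formula: z = H ln(P₀/P).
P₀/P = 973/118.3 = 8.2249; ln(8.2249) = 2.1072.
z = 7204.3 × 2.1072 = 15181 m.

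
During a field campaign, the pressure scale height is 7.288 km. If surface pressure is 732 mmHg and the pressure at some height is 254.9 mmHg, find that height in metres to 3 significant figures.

Invert the barometric formula: z = H ln(P₀/P).
P₀/P = 732/254.9 = 2.8717; ln(2.8717) = 1.0549.
z = 7288.0 × 1.0549 = 7688.1 m.

z ≈ 7690 m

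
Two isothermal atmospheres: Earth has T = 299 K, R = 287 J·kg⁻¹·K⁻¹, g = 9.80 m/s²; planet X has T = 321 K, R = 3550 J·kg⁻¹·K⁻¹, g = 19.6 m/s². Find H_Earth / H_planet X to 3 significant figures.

H_Earth/H_planet X ≈ 0.151

H = RT/g for each body.
H_Earth = 287 × 299 / 9.80 = 8756.4 m.
H_planet X = 3550 × 321 / 19.6 = 58140 m.
H_Earth/H_planet X = 8756.4/58140 = 0.15061.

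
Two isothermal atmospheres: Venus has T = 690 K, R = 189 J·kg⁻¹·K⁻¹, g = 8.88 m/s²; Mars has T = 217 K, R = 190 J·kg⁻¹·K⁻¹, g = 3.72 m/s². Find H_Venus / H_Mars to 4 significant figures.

H_Venus/H_Mars ≈ 1.325

H = RT/g for each body.
H_Venus = 189 × 690 / 8.88 = 14686 m.
H_Mars = 190 × 217 / 3.72 = 11083 m.
H_Venus/H_Mars = 14686/11083 = 1.3251.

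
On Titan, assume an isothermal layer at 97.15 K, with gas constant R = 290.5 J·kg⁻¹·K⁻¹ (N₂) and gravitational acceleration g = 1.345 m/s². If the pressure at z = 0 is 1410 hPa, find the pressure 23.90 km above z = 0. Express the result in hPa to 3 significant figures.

Scale height: H = RT/g = 290.5 × 97.15 / 1.345 = 20983 m.
Barometric formula: P = P₀ exp(−z/H).
z/H = 23900/20983 = 1.1390; exp(−1.1390) = 0.32014.
P = 1410 × 0.32014 = 451.40 hPa.

P ≈ 451 hPa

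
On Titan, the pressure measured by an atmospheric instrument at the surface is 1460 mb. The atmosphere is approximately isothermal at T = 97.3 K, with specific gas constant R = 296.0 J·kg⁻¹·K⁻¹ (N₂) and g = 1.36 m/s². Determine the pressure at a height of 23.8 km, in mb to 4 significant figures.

Scale height: H = RT/g = 296.0 × 97.3 / 1.36 = 21177 m.
Barometric formula: P = P₀ exp(−z/H).
z/H = 23800/21177 = 1.1239; exp(−1.1239) = 0.32501.
P = 1460 × 0.32501 = 474.51 mb.

P ≈ 474.5 mb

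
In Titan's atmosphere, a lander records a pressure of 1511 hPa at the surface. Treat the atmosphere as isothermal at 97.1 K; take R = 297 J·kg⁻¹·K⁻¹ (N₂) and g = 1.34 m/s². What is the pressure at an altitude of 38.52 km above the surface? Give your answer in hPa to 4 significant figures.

Scale height: H = RT/g = 297 × 97.1 / 1.34 = 21521 m.
Barometric formula: P = P₀ exp(−z/H).
z/H = 38520/21521 = 1.7899; exp(−1.7899) = 0.16698.
P = 1511 × 0.16698 = 252.31 hPa.

P ≈ 252.3 hPa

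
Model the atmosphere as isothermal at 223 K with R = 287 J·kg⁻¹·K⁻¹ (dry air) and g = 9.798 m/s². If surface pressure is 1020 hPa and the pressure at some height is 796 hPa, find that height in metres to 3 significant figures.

z ≈ 1620 m

Scale height: H = RT/g = 287 × 223 / 9.798 = 6532.0 m.
Invert the barometric formula: z = H ln(P₀/P).
P₀/P = 1020/796 = 1.2814; ln(1.2814) = 0.24795.
z = 6532.0 × 0.24795 = 1619.6 m.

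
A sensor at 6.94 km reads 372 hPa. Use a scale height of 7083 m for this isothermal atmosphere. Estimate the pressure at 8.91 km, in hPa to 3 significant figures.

P ≈ 282 hPa

Between two levels, P₂ = P₁ exp(−Δz/H) with Δz = z₂ − z₁.
Δz = 8910.0 − 6940.0 = 1970.0 m; Δz/H = 1970.0/7083.0 = 0.27813.
P₂ = 372 × exp(−0.27813) = 372 × 0.75720 = 281.68 hPa.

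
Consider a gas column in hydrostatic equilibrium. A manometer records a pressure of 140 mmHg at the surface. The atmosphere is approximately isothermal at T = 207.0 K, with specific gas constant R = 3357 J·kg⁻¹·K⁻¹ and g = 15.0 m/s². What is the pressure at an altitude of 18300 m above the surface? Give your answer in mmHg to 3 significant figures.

Scale height: H = RT/g = 3357 × 207.0 / 15.0 = 46327 m.
Barometric formula: P = P₀ exp(−z/H).
z/H = 18300/46327 = 0.39502; exp(−0.39502) = 0.67367.
P = 140 × 0.67367 = 94.314 mmHg.

P ≈ 94.3 mmHg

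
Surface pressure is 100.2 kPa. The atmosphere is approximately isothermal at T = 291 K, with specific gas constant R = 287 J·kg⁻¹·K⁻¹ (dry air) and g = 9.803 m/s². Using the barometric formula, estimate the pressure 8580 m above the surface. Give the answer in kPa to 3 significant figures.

P ≈ 36.6 kPa

Scale height: H = RT/g = 287 × 291 / 9.803 = 8519.5 m.
Barometric formula: P = P₀ exp(−z/H).
z/H = 8580.0/8519.5 = 1.0071; exp(−1.0071) = 0.36528.
P = 100.2 × 0.36528 = 36.601 kPa.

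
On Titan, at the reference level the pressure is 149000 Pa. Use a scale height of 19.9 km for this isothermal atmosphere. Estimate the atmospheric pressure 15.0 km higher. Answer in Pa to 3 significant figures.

P ≈ 70100 Pa

Barometric formula: P = P₀ exp(−z/H).
z/H = 15000/19900 = 0.75377; exp(−0.75377) = 0.47059.
P = 149000 × 0.47059 = 70118 Pa.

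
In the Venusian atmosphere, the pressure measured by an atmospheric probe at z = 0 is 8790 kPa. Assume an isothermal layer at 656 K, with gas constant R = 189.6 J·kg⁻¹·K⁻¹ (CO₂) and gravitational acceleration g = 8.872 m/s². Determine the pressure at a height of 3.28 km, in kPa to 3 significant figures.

P ≈ 6960 kPa

Scale height: H = RT/g = 189.6 × 656 / 8.872 = 14019 m.
Barometric formula: P = P₀ exp(−z/H).
z/H = 3280.0/14019 = 0.23397; exp(−0.23397) = 0.79139.
P = 8790 × 0.79139 = 6956.3 kPa.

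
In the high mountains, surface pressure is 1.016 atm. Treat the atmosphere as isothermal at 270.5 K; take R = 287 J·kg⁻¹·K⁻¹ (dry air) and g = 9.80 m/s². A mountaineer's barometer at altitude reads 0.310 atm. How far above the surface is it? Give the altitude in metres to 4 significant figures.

Scale height: H = RT/g = 287 × 270.5 / 9.80 = 7921.8 m.
Invert the barometric formula: z = H ln(P₀/P).
P₀/P = 1.016/0.310 = 3.2774; ln(3.2774) = 1.1871.
z = 7921.8 × 1.1871 = 9404.0 m.

z ≈ 9404 m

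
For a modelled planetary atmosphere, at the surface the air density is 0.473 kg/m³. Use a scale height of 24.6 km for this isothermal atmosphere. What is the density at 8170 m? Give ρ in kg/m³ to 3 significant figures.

In an isothermal atmosphere, density decays like pressure: ρ = ρ₀ exp(−z/H).
z/H = 8170.0/24600 = 0.33211; exp(−0.33211) = 0.71741.
ρ = 0.473 × 0.71741 = 0.33933 kg/m³.

ρ ≈ 0.339 kg/m³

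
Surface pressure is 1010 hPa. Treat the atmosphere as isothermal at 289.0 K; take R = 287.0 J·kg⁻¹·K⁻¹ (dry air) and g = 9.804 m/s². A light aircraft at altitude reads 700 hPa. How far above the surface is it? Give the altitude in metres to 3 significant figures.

z ≈ 3100 m

Scale height: H = RT/g = 287.0 × 289.0 / 9.804 = 8460.1 m.
Invert the barometric formula: z = H ln(P₀/P).
P₀/P = 1010/700 = 1.4429; ln(1.4429) = 0.36665.
z = 8460.1 × 0.36665 = 3101.9 m.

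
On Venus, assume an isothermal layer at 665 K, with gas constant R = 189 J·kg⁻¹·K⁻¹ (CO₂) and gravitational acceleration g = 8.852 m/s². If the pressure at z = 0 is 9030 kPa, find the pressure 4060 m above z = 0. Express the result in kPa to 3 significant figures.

P ≈ 6780 kPa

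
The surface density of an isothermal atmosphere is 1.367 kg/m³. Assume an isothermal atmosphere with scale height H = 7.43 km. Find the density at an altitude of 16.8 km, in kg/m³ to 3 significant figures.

In an isothermal atmosphere, density decays like pressure: ρ = ρ₀ exp(−z/H).
z/H = 16800/7430.0 = 2.2611; exp(−2.2611) = 0.10424.
ρ = 1.367 × 0.10424 = 0.14250 kg/m³.

ρ ≈ 0.142 kg/m³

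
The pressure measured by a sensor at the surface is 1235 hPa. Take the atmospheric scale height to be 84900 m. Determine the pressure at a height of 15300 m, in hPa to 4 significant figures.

P ≈ 1031 hPa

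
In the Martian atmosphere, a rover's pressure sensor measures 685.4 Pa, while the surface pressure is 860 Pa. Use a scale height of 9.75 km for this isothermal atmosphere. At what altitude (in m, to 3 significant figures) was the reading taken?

z ≈ 2210 m

Invert the barometric formula: z = H ln(P₀/P).
P₀/P = 860/685.4 = 1.2547; ln(1.2547) = 0.22690.
z = 9750.0 × 0.22690 = 2212.3 m.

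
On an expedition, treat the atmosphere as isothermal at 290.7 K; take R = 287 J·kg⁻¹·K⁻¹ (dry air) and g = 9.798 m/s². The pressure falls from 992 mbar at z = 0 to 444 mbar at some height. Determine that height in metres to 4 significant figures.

Scale height: H = RT/g = 287 × 290.7 / 9.798 = 8515.1 m.
Invert the barometric formula: z = H ln(P₀/P).
P₀/P = 992/444 = 2.2342; ln(2.2342) = 0.80388.
z = 8515.1 × 0.80388 = 6845.1 m.

z ≈ 6845 m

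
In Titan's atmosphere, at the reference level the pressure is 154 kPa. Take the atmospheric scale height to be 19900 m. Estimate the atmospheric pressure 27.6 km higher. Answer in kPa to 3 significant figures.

Barometric formula: P = P₀ exp(−z/H).
z/H = 27600/19900 = 1.3869; exp(−1.3869) = 0.24985.
P = 154 × 0.24985 = 38.477 kPa.

P ≈ 38.5 kPa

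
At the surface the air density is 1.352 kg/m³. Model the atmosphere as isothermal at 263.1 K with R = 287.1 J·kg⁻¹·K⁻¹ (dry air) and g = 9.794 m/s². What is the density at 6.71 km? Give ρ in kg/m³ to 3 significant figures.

ρ ≈ 0.566 kg/m³

Scale height: H = RT/g = 287.1 × 263.1 / 9.794 = 7712.5 m.
In an isothermal atmosphere, density decays like pressure: ρ = ρ₀ exp(−z/H).
z/H = 6710.0/7712.5 = 0.87002; exp(−0.87002) = 0.41894.
ρ = 1.352 × 0.41894 = 0.56641 kg/m³.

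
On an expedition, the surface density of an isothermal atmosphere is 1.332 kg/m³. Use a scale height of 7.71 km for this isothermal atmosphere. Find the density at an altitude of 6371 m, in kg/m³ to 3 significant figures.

In an isothermal atmosphere, density decays like pressure: ρ = ρ₀ exp(−z/H).
z/H = 6371.0/7710.0 = 0.82633; exp(−0.82633) = 0.43765.
ρ = 1.332 × 0.43765 = 0.58295 kg/m³.

ρ ≈ 0.583 kg/m³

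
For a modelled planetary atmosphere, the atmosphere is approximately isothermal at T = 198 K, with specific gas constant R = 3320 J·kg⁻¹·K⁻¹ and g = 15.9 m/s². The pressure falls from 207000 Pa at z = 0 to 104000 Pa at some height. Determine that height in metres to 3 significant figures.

Scale height: H = RT/g = 3320 × 198 / 15.9 = 41343 m.
Invert the barometric formula: z = H ln(P₀/P).
P₀/P = 207000/104000 = 1.9904; ln(1.9904) = 0.68834.
z = 41343 × 0.68834 = 28458 m.

z ≈ 28500 m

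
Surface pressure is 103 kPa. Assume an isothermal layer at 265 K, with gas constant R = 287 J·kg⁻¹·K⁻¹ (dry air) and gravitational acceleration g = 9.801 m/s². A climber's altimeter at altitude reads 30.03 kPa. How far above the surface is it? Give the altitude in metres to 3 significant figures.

z ≈ 9560 m

Scale height: H = RT/g = 287 × 265 / 9.801 = 7759.9 m.
Invert the barometric formula: z = H ln(P₀/P).
P₀/P = 103/30.03 = 3.4299; ln(3.4299) = 1.2325.
z = 7759.9 × 1.2325 = 9564.1 m.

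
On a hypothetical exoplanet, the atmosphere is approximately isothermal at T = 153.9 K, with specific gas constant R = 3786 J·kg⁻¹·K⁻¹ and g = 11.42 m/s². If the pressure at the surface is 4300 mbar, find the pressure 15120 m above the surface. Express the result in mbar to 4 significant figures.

Scale height: H = RT/g = 3786 × 153.9 / 11.42 = 51021 m.
Barometric formula: P = P₀ exp(−z/H).
z/H = 15120/51021 = 0.29635; exp(−0.29635) = 0.74353.
P = 4300 × 0.74353 = 3197.2 mbar.

P ≈ 3197 mbar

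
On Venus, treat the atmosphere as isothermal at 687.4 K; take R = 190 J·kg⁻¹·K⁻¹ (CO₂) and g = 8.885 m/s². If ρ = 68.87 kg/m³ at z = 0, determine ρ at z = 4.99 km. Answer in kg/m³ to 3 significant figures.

Scale height: H = RT/g = 190 × 687.4 / 8.885 = 14700 m.
In an isothermal atmosphere, density decays like pressure: ρ = ρ₀ exp(−z/H).
z/H = 4990.0/14700 = 0.33946; exp(−0.33946) = 0.71215.
ρ = 68.87 × 0.71215 = 49.046 kg/m³.

ρ ≈ 49.0 kg/m³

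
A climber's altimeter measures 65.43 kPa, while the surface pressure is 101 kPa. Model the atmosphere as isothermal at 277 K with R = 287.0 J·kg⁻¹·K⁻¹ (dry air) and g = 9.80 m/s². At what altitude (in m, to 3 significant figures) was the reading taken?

Scale height: H = RT/g = 287.0 × 277 / 9.80 = 8112.1 m.
Invert the barometric formula: z = H ln(P₀/P).
P₀/P = 101/65.43 = 1.5436; ln(1.5436) = 0.43412.
z = 8112.1 × 0.43412 = 3521.6 m.

z ≈ 3520 m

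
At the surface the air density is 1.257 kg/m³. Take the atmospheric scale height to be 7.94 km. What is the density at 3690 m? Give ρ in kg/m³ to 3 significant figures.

In an isothermal atmosphere, density decays like pressure: ρ = ρ₀ exp(−z/H).
z/H = 3690.0/7940.0 = 0.46474; exp(−0.46474) = 0.62830.
ρ = 1.257 × 0.62830 = 0.78977 kg/m³.

ρ ≈ 0.790 kg/m³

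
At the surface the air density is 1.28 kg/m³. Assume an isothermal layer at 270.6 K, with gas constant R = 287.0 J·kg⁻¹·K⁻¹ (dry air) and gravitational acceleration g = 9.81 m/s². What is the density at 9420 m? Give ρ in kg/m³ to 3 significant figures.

Scale height: H = RT/g = 287.0 × 270.6 / 9.81 = 7916.6 m.
In an isothermal atmosphere, density decays like pressure: ρ = ρ₀ exp(−z/H).
z/H = 9420.0/7916.6 = 1.1899; exp(−1.1899) = 0.30425.
ρ = 1.28 × 0.30425 = 0.38944 kg/m³.

ρ ≈ 0.389 kg/m³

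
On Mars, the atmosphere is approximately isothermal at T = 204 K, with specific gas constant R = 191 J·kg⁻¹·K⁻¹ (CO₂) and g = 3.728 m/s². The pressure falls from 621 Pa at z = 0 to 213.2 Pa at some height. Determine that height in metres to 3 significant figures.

z ≈ 11200 m

Scale height: H = RT/g = 191 × 204 / 3.728 = 10452 m.
Invert the barometric formula: z = H ln(P₀/P).
P₀/P = 621/213.2 = 2.9128; ln(2.9128) = 1.0691.
z = 10452 × 1.0691 = 11174 m.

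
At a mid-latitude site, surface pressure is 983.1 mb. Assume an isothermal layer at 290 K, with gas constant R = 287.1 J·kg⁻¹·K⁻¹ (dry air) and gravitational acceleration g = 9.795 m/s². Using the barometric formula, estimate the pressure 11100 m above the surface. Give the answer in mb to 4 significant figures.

P ≈ 266.4 mb

Scale height: H = RT/g = 287.1 × 290 / 9.795 = 8500.2 m.
Barometric formula: P = P₀ exp(−z/H).
z/H = 11100/8500.2 = 1.3059; exp(−1.3059) = 0.27093.
P = 983.1 × 0.27093 = 266.35 mb.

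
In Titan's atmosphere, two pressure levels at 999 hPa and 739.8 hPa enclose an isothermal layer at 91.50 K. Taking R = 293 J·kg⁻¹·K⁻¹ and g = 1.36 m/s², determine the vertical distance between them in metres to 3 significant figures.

Δz ≈ 5920 m

Hypsometric equation: Δz = (R T̄/g) ln(P₁/P₂).
R T̄/g = 293 × 91.50 / 1.36 = 19713 m.
ln(999/739.8) = ln(1.3504) = 0.30040.
Δz = 19713 × 0.30040 = 5921.8 m.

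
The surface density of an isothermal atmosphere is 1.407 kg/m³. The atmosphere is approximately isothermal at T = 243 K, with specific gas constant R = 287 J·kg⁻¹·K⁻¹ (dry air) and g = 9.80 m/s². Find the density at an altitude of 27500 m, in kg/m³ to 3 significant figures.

Scale height: H = RT/g = 287 × 243 / 9.80 = 7116.4 m.
In an isothermal atmosphere, density decays like pressure: ρ = ρ₀ exp(−z/H).
z/H = 27500/7116.4 = 3.8643; exp(−3.8643) = 0.020978.
ρ = 1.407 × 0.020978 = 0.029516 kg/m³.

ρ ≈ 0.0295 kg/m³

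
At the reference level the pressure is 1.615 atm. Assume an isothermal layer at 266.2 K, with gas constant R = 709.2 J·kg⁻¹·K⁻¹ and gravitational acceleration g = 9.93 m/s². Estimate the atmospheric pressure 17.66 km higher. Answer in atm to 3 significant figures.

Scale height: H = RT/g = 709.2 × 266.2 / 9.93 = 19012 m.
Barometric formula: P = P₀ exp(−z/H).
z/H = 17660/19012 = 0.92889; exp(−0.92889) = 0.39499.
P = 1.615 × 0.39499 = 0.63791 atm.

P ≈ 0.638 atm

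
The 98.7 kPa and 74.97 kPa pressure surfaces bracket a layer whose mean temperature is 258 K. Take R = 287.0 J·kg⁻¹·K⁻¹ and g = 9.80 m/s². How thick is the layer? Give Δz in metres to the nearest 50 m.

Δz ≈ 2100 m

Hypsometric equation: Δz = (R T̄/g) ln(P₁/P₂).
R T̄/g = 287.0 × 258 / 9.80 = 7555.7 m.
ln(98.7/74.97) = ln(1.3165) = 0.27498.
Δz = 7555.7 × 0.27498 = 2077.7 m.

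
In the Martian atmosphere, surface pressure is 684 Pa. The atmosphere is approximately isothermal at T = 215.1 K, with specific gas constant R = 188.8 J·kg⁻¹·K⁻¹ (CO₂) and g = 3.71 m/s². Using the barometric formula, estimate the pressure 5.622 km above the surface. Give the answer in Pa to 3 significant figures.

P ≈ 409 Pa

Scale height: H = RT/g = 188.8 × 215.1 / 3.71 = 10946 m.
Barometric formula: P = P₀ exp(−z/H).
z/H = 5622.0/10946 = 0.51361; exp(−0.51361) = 0.59833.
P = 684 × 0.59833 = 409.26 Pa.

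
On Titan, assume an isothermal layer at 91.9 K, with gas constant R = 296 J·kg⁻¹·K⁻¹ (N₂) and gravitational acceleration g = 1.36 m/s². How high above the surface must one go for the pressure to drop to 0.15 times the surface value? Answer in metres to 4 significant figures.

Scale height: H = RT/g = 296 × 91.9 / 1.36 = 20002 m.
Set P/P₀ = exp(−z/H) = 0.15, so z = −H ln(0.15).
−ln(0.15) = 1.8971; z = 20002 × 1.8971 = 37946 m.

z ≈ 37950 m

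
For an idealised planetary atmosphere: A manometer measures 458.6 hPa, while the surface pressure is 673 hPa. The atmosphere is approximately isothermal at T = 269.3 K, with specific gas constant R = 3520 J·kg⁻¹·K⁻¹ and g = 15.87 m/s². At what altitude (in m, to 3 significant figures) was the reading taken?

Scale height: H = RT/g = 3520 × 269.3 / 15.87 = 59731 m.
Invert the barometric formula: z = H ln(P₀/P).
P₀/P = 673/458.6 = 1.4675; ln(1.4675) = 0.38356.
z = 59731 × 0.38356 = 22910 m.

z ≈ 22900 m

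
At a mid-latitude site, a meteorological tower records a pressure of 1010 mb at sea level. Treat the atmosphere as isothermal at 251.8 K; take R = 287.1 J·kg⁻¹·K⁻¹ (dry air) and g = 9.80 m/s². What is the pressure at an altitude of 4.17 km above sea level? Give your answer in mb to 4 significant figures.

Scale height: H = RT/g = 287.1 × 251.8 / 9.80 = 7376.7 m.
Barometric formula: P = P₀ exp(−z/H).
z/H = 4170.0/7376.7 = 0.56529; exp(−0.56529) = 0.56820.
P = 1010 × 0.56820 = 573.88 mb.

P ≈ 573.9 mb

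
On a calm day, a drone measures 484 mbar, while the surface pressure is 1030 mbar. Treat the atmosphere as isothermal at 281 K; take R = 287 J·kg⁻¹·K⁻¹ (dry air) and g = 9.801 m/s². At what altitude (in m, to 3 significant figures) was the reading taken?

z ≈ 6210 m

Scale height: H = RT/g = 287 × 281 / 9.801 = 8228.4 m.
Invert the barometric formula: z = H ln(P₀/P).
P₀/P = 1030/484 = 2.1281; ln(2.1281) = 0.75523.
z = 8228.4 × 0.75523 = 6214.3 m.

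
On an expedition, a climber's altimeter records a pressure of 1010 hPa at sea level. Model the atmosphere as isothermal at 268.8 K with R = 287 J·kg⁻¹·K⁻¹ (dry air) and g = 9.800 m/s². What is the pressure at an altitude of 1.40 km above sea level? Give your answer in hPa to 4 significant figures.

Scale height: H = RT/g = 287 × 268.8 / 9.800 = 7872.0 m.
Barometric formula: P = P₀ exp(−z/H).
z/H = 1400.0/7872.0 = 0.17785; exp(−0.17785) = 0.83707.
P = 1010 × 0.83707 = 845.44 hPa.

P ≈ 845.4 hPa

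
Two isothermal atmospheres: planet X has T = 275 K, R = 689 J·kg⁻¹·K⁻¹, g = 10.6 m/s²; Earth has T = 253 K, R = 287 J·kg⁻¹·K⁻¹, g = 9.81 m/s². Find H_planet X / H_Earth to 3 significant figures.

H = RT/g for each body.
H_planet X = 689 × 275 / 10.6 = 17875 m.
H_Earth = 287 × 253 / 9.81 = 7401.7 m.
H_planet X/H_Earth = 17875/7401.7 = 2.4150.

H_planet X/H_Earth ≈ 2.41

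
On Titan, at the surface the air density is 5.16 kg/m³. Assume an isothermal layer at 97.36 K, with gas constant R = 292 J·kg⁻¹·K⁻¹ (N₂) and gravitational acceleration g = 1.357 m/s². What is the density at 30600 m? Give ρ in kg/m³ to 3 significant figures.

Scale height: H = RT/g = 292 × 97.36 / 1.357 = 20950 m.
In an isothermal atmosphere, density decays like pressure: ρ = ρ₀ exp(−z/H).
z/H = 30600/20950 = 1.4606; exp(−1.4606) = 0.23210.
ρ = 5.16 × 0.23210 = 1.1976 kg/m³.

ρ ≈ 1.20 kg/m³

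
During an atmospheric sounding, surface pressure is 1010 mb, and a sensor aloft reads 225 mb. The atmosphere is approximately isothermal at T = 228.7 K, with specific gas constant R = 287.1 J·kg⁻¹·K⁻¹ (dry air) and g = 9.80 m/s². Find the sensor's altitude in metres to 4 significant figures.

z ≈ 10060 m

Scale height: H = RT/g = 287.1 × 228.7 / 9.80 = 6700.0 m.
Invert the barometric formula: z = H ln(P₀/P).
P₀/P = 1010/225 = 4.4889; ln(4.4889) = 1.5016.
z = 6700.0 × 1.5016 = 10061 m.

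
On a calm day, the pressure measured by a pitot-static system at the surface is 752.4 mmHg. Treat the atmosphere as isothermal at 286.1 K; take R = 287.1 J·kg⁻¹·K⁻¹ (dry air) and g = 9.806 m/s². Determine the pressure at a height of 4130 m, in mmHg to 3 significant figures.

P ≈ 460 mmHg

Scale height: H = RT/g = 287.1 × 286.1 / 9.806 = 8376.4 m.
Barometric formula: P = P₀ exp(−z/H).
z/H = 4130.0/8376.4 = 0.49305; exp(−0.49305) = 0.61076.
P = 752.4 × 0.61076 = 459.54 mmHg.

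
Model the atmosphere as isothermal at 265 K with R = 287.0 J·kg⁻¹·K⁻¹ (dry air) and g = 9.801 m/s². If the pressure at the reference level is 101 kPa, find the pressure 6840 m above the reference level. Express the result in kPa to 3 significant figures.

P ≈ 41.8 kPa

Scale height: H = RT/g = 287.0 × 265 / 9.801 = 7759.9 m.
Barometric formula: P = P₀ exp(−z/H).
z/H = 6840.0/7759.9 = 0.88145; exp(−0.88145) = 0.41418.
P = 101 × 0.41418 = 41.832 kPa.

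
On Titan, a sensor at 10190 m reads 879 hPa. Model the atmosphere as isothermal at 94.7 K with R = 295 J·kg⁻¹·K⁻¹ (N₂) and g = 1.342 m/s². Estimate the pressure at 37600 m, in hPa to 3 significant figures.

Scale height: H = RT/g = 295 × 94.7 / 1.342 = 20817 m.
Between two levels, P₂ = P₁ exp(−Δz/H) with Δz = z₂ − z₁.
Δz = 37600 − 10190 = 27410 m; Δz/H = 27410/20817 = 1.3167.
P₂ = 879 × exp(−1.3167) = 879 × 0.26802 = 235.59 hPa.

P ≈ 236 hPa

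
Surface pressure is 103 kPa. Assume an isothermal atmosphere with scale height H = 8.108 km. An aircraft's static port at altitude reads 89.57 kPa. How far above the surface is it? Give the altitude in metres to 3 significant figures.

Invert the barometric formula: z = H ln(P₀/P).
P₀/P = 103/89.57 = 1.1499; ln(1.1499) = 0.13967.
z = 8108.0 × 0.13967 = 1132.4 m.

z ≈ 1130 m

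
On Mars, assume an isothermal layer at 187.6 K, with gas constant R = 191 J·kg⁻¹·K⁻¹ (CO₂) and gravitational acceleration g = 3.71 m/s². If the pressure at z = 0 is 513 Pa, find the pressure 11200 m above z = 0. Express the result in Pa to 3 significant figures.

Scale height: H = RT/g = 191 × 187.6 / 3.71 = 9658.1 m.
Barometric formula: P = P₀ exp(−z/H).
z/H = 11200/9658.1 = 1.1596; exp(−1.1596) = 0.31361.
P = 513 × 0.31361 = 160.88 Pa.

P ≈ 161 Pa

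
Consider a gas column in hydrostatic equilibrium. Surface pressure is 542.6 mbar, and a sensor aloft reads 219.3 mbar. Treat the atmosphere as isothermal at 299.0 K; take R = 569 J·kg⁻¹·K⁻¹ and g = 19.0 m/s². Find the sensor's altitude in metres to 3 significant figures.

z ≈ 8110 m

Scale height: H = RT/g = 569 × 299.0 / 19.0 = 8954.3 m.
Invert the barometric formula: z = H ln(P₀/P).
P₀/P = 542.6/219.3 = 2.4742; ln(2.4742) = 0.90592.
z = 8954.3 × 0.90592 = 8111.9 m.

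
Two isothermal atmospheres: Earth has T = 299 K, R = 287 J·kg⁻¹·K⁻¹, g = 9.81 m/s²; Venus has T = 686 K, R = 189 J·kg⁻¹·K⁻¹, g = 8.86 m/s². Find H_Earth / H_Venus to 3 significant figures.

H = RT/g for each body.
H_Earth = 287 × 299 / 9.81 = 8747.5 m.
H_Venus = 189 × 686 / 8.86 = 14634 m.
H_Earth/H_Venus = 8747.5/14634 = 0.59775.

H_Earth/H_Venus ≈ 0.598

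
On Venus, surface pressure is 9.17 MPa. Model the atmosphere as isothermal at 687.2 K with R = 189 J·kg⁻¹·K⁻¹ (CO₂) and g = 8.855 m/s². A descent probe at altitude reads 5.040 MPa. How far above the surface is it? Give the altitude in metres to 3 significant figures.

z ≈ 8780 m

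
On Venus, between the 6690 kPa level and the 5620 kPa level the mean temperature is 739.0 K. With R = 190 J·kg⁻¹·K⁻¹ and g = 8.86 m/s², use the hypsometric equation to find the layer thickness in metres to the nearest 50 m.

Hypsometric equation: Δz = (R T̄/g) ln(P₁/P₂).
R T̄/g = 190 × 739.0 / 8.86 = 15848 m.
ln(6690/5620) = ln(1.1904) = 0.17429.
Δz = 15848 × 0.17429 = 2762.1 m.

Δz ≈ 2750 m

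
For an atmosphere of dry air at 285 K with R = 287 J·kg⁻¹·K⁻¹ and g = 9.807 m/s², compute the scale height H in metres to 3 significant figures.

The scale height of an isothermal atmosphere is H = RT/g.
H = 287 × 285 / 9.807 = 81795/9.807 = 8340.5 m.

H ≈ 8340 m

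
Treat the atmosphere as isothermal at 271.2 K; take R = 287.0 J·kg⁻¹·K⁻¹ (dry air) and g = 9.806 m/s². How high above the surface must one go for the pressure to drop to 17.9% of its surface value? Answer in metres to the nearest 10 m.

z ≈ 13660 m

Scale height: H = RT/g = 287.0 × 271.2 / 9.806 = 7937.4 m.
Set P/P₀ = exp(−z/H) = 0.179, so z = −H ln(0.179).
−ln(0.179) = 1.7204; z = 7937.4 × 1.7204 = 13656 m.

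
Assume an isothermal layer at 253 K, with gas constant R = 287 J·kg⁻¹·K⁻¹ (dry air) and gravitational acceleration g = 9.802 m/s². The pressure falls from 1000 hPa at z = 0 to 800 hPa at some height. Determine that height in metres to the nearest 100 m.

Scale height: H = RT/g = 287 × 253 / 9.802 = 7407.8 m.
Invert the barometric formula: z = H ln(P₀/P).
P₀/P = 1000/800 = 1.2500; ln(1.2500) = 0.22314.
z = 7407.8 × 0.22314 = 1653.0 m.

z ≈ 1700 m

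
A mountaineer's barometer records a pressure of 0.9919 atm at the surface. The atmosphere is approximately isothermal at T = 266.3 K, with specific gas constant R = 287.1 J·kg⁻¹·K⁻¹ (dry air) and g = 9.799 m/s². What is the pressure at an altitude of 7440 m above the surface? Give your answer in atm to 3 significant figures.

P ≈ 0.382 atm

Scale height: H = RT/g = 287.1 × 266.3 / 9.799 = 7802.3 m.
Barometric formula: P = P₀ exp(−z/H).
z/H = 7440.0/7802.3 = 0.95356; exp(−0.95356) = 0.38537.
P = 0.9919 × 0.38537 = 0.38225 atm.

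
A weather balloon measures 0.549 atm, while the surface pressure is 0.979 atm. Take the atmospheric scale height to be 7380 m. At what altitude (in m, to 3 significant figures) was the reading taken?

z ≈ 4270 m

Invert the barometric formula: z = H ln(P₀/P).
P₀/P = 0.979/0.549 = 1.7832; ln(1.7832) = 0.57841.
z = 7380.0 × 0.57841 = 4268.7 m.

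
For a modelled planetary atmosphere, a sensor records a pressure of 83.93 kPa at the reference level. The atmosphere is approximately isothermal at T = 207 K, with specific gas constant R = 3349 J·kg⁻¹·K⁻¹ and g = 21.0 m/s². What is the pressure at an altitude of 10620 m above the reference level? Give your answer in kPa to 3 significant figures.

P ≈ 60.8 kPa

Scale height: H = RT/g = 3349 × 207 / 21.0 = 33012 m.
Barometric formula: P = P₀ exp(−z/H).
z/H = 10620/33012 = 0.32170; exp(−0.32170) = 0.72492.
P = 83.93 × 0.72492 = 60.843 kPa.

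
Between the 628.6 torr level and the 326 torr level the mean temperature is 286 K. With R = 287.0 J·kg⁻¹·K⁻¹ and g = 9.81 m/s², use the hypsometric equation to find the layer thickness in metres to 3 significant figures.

Hypsometric equation: Δz = (R T̄/g) ln(P₁/P₂).
R T̄/g = 287.0 × 286 / 9.81 = 8367.2 m.
ln(628.6/326) = ln(1.9282) = 0.65659.
Δz = 8367.2 × 0.65659 = 5493.8 m.

Δz ≈ 5490 m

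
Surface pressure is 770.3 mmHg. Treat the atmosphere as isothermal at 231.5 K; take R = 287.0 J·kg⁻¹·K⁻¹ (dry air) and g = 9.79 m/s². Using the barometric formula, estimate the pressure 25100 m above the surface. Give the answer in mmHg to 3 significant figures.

P ≈ 19.1 mmHg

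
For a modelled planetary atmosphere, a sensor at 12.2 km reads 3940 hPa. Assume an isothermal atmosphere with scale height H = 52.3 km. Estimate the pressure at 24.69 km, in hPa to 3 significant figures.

P ≈ 3100 hPa

Between two levels, P₂ = P₁ exp(−Δz/H) with Δz = z₂ − z₁.
Δz = 24690 − 12200 = 12490 m; Δz/H = 12490/52300 = 0.23881.
P₂ = 3940 × exp(−0.23881) = 3940 × 0.78756 = 3103.0 hPa.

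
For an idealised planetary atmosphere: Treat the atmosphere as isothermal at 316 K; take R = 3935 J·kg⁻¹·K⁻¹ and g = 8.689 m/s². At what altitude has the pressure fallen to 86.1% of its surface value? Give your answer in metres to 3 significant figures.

Scale height: H = RT/g = 3935 × 316 / 8.689 = 143110 m.
Set P/P₀ = exp(−z/H) = 0.861, so z = −H ln(0.861).
−ln(0.861) = 0.14966; z = 143110 × 0.14966 = 21418 m.

z ≈ 21400 m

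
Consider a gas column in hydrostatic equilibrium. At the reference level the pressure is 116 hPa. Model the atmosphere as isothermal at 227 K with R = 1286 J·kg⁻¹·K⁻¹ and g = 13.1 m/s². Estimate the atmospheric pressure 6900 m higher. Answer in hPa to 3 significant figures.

P ≈ 85.1 hPa

Scale height: H = RT/g = 1286 × 227 / 13.1 = 22284 m.
Barometric formula: P = P₀ exp(−z/H).
z/H = 6900.0/22284 = 0.30964; exp(−0.30964) = 0.73371.
P = 116 × 0.73371 = 85.110 hPa.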